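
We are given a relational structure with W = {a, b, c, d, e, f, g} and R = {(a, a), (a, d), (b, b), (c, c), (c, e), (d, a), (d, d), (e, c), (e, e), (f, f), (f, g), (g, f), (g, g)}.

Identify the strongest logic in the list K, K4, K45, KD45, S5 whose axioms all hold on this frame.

S5

Transitive (axiom 4): yes — every two-step R-path is closed by a direct edge.
Euclidean (axiom 5): yes — any two successors of a common world are R-related.
Serial (axiom D): yes — every world has a successor (e.g. a R a).
Reflexive (axiom T): yes — every world is R-related to itself.
So F validates K, K4, K45, KD45, S5. The strongest is S5.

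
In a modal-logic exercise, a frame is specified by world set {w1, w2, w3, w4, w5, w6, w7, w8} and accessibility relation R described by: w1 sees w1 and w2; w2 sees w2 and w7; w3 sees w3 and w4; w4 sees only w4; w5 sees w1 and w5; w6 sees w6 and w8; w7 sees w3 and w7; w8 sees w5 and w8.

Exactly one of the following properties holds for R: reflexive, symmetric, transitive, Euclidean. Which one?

reflexive

Reflexive: yes — every world is R-related to itself.
Symmetric: no — w1 R w2 but not w2 R w1.
Transitive: no — w1 R w2 and w2 R w7, but not w1 R w7.
Euclidean: no — w1 R w2 and w1 R w1, but not w2 R w1.
Only reflexive holds.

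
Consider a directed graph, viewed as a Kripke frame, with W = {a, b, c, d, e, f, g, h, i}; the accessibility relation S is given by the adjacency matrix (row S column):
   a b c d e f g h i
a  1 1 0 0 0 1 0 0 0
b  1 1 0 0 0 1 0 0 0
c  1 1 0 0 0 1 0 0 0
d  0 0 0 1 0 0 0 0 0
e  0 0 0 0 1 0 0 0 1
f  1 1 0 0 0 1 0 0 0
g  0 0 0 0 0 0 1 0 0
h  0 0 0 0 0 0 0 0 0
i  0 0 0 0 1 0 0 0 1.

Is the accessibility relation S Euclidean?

Yes

Euclidean: yes — any two successors of a common world are S-related.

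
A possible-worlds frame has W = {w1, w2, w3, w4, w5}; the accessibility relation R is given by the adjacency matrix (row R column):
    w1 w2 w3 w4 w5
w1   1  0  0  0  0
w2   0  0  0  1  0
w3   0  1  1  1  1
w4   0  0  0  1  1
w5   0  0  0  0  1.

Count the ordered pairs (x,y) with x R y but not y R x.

5

Enumerating: (w2,w4), (w3,w2), (w3,w4), (w3,w5), (w4,w5).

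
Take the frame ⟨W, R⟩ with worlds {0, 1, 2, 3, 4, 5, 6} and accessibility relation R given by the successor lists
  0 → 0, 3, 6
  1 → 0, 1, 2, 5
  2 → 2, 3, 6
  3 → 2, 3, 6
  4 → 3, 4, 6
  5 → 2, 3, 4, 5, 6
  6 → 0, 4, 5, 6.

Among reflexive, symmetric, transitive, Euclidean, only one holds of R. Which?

Reflexive: yes — every world is R-related to itself.
Symmetric: no — 0 R 3 but not 3 R 0.
Transitive: no — 0 R 3 and 3 R 2, but not 0 R 2.
Euclidean: no — 0 R 6 and 0 R 3, but not 6 R 3.
Only reflexive holds.

reflexive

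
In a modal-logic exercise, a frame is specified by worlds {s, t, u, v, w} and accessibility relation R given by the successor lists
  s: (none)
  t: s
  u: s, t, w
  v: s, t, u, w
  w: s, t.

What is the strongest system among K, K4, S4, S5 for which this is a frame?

K4

Transitive (axiom 4): yes — every two-step R-path is closed by a direct edge.
Reflexive (axiom T): no — s is not related to itself.
Euclidean (axiom 5): no — u R s and u R t, but not s R t.
So F validates K, K4; S4 would additionally require R to be reflexive. The strongest is K4.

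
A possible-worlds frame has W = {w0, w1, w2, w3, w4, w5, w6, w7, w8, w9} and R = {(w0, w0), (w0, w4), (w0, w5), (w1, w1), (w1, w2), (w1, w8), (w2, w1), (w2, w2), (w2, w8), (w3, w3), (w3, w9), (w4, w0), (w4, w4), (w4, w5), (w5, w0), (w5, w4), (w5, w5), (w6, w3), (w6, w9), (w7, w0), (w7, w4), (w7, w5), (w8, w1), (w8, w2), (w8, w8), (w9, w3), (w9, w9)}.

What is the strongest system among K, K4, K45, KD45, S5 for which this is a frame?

KD45

Transitive (axiom 4): yes — every two-step R-path is closed by a direct edge.
Euclidean (axiom 5): yes — any two successors of a common world are R-related.
Serial (axiom D): yes — every world has a successor (e.g. w0 R w0).
Reflexive (axiom T): no — w6 is not related to itself.
So F validates K, K4, K45, KD45; S5 would additionally require R to be reflexive. The strongest is KD45.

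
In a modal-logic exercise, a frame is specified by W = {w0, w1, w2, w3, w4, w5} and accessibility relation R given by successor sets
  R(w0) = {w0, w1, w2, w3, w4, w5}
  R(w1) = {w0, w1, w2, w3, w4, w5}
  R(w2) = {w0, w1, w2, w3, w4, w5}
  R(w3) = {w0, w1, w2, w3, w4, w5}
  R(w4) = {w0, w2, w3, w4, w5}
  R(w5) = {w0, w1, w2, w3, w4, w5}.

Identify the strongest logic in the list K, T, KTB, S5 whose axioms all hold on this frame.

Reflexive (axiom T): yes — every world is R-related to itself.
Symmetric (axiom B): no — w1 R w4 but not w4 R w1.
Euclidean (axiom 5): no — w0 R w4 and w0 R w1, but not w4 R w1.
So F validates K, T; KTB would additionally require R to be symmetric. The strongest is T.

T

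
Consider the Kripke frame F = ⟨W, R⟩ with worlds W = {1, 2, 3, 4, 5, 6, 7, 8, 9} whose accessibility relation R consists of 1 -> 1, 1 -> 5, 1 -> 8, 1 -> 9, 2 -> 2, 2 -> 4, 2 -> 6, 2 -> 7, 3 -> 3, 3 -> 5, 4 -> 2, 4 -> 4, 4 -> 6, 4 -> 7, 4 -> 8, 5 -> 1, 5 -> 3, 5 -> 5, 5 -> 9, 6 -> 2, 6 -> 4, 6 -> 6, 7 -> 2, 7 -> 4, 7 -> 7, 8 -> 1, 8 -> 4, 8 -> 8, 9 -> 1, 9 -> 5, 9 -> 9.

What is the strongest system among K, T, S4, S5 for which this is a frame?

Reflexive (axiom T): yes — every world is R-related to itself.
Transitive (axiom 4): no — 1 R 5 and 5 R 3, but not 1 R 3.
Euclidean (axiom 5): no — 1 R 5 and 1 R 8, but not 5 R 8.
So F validates K, T; S4 would additionally require R to be transitive. The strongest is T.

T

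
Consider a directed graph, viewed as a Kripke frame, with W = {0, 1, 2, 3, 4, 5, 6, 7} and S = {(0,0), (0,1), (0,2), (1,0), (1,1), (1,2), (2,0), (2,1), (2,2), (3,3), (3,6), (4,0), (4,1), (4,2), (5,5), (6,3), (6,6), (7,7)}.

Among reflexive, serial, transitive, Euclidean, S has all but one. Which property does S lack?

reflexive

Reflexive: no — 4 is not related to itself.
Serial: yes — every world has a successor (e.g. 0 S 0).
Transitive: yes — every two-step S-path is closed by a direct edge.
Euclidean: yes — any two successors of a common world are S-related.
Only reflexive fails.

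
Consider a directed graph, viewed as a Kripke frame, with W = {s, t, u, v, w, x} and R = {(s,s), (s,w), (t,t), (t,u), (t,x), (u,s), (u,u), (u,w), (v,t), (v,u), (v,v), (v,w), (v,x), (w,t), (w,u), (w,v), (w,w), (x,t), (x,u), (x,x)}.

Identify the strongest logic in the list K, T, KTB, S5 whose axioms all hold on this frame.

T

Reflexive (axiom T): yes — every world is R-related to itself.
Symmetric (axiom B): no — s R w but not w R s.
Euclidean (axiom 5): no — t R u and t R x, but not u R x.
So F validates K, T; KTB would additionally require R to be symmetric. The strongest is T.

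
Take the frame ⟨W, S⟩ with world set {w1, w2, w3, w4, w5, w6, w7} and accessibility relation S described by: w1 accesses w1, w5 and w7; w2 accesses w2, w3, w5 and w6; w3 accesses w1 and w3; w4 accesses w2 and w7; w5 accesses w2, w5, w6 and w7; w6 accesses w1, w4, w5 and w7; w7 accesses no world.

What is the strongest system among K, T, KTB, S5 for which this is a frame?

Reflexive (axiom T): no — w4 is not related to itself.
Symmetric (axiom B): no — w1 S w5 but not w5 S w1.
Euclidean (axiom 5): no — w1 S w7 and w1 S w5, but not w7 S w5.
So F validates K; T would additionally require S to be reflexive. The strongest is K.

K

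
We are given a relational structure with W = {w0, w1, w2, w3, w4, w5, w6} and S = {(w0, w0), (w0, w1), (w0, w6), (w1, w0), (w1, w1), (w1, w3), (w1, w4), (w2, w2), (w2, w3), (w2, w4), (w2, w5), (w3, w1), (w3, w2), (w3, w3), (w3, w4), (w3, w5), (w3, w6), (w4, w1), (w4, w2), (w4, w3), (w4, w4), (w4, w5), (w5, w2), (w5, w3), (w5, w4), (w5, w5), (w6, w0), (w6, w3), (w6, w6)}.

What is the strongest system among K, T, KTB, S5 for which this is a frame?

Reflexive (axiom T): yes — every world is S-related to itself.
Symmetric (axiom B): yes — every pair in S has its reverse in S.
Euclidean (axiom 5): no — w0 S w1 and w0 S w6, but not w1 S w6.
So F validates K, T, KTB; S5 would additionally require S to be Euclidean. The strongest is KTB.

KTB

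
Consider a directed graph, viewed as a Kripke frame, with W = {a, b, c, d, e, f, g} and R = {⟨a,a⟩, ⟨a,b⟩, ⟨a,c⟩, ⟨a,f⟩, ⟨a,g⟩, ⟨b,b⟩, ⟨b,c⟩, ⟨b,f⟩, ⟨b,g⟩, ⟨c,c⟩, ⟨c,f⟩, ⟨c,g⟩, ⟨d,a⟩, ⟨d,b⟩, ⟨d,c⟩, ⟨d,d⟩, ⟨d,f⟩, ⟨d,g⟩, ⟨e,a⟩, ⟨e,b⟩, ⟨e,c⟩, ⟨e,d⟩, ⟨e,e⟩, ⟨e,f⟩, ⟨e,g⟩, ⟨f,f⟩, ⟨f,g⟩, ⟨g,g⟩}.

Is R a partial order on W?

Yes

Reflexive: yes — every world is R-related to itself.
Transitive: yes — every two-step R-path is closed by a direct edge.
Antisymmetric: yes — no distinct pair is related both ways.
So R is a partial order.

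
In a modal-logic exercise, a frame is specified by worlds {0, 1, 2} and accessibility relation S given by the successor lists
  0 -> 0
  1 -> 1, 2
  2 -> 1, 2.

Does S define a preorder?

Yes

Reflexive: yes — every world is S-related to itself.
Transitive: yes — every two-step S-path is closed by a direct edge.
So S is a preorder.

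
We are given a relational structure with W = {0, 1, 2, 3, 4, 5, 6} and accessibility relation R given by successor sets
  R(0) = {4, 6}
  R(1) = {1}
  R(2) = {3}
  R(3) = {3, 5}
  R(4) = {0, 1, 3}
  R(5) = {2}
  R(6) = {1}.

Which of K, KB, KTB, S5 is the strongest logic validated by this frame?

K

Symmetric (axiom B): no — 0 R 6 but not 6 R 0.
Reflexive (axiom T): no — 0 is not related to itself.
Euclidean (axiom 5): no — 0 R 4 and 0 R 6, but not 4 R 6.
So F validates K; KB would additionally require R to be symmetric. The strongest is K.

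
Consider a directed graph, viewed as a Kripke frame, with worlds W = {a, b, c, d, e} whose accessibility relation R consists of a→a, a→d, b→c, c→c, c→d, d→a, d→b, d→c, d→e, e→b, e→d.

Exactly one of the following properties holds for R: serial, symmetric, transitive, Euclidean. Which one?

Serial: yes — every world has a successor (e.g. a R a).
Symmetric: no — b R c but not c R b.
Transitive: no — a R d and d R b, but not a R b.
Euclidean: no — d R a and d R b, but not a R b.
Only serial holds.

serial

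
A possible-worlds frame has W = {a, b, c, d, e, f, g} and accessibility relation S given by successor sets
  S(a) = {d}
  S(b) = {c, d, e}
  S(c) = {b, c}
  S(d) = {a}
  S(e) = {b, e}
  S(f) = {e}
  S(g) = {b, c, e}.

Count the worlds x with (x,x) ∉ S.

Enumerating: a, b, d, f, g.

5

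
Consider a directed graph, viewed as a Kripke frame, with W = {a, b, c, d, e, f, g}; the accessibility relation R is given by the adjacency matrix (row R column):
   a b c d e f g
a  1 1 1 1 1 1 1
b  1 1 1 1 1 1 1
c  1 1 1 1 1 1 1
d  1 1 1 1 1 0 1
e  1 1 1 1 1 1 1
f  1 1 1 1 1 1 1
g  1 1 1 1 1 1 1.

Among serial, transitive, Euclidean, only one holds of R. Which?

Serial: yes — every world has a successor (e.g. a R a).
Transitive: no — d R a and a R f, but not d R f.
Euclidean: no — a R d and a R f, but not d R f.
Only serial holds.

serial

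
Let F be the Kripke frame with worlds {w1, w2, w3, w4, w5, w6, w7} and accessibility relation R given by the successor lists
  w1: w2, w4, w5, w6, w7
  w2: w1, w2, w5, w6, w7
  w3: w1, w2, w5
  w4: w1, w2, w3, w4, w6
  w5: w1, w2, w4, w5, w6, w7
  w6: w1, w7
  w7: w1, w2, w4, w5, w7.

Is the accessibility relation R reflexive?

Reflexive: no — w1 is not related to itself.

No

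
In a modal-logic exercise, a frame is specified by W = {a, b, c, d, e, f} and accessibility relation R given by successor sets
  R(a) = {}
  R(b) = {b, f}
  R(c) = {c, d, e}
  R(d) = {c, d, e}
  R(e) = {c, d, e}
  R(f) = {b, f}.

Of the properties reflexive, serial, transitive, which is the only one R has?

transitive

Reflexive: no — a is not related to itself.
Serial: no — a has no R-successor.
Transitive: yes — every two-step R-path is closed by a direct edge.
Only transitive holds.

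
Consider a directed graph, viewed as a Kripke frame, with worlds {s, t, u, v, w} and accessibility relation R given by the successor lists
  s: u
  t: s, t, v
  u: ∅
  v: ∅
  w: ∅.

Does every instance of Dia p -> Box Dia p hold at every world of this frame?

No

The schema 5 characterises exactly the Euclidean frames.
Euclidean: no — t R s and t R v, but not s R v.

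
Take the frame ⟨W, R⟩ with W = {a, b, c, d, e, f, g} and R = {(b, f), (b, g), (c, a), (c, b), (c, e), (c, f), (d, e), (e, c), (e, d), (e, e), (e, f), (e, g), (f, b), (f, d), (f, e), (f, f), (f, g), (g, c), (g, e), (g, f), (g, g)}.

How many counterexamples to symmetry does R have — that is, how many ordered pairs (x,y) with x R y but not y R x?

6

Enumerating: (b,g), (c,a), (c,b), (c,f), (f,d), (g,c).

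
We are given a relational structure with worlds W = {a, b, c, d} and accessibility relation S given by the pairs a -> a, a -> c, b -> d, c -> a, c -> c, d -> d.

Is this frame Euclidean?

Yes

Euclidean: yes — any two successors of a common world are S-related.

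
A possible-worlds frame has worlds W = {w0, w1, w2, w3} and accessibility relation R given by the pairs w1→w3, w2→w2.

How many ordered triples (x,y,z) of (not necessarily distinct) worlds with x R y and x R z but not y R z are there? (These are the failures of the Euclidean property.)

Enumerating: (w1,w3,w3).

1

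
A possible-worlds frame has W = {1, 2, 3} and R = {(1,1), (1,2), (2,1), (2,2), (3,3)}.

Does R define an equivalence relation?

Reflexive: yes — every world is R-related to itself.
Symmetric: yes — every pair in R has its reverse in R.
Transitive: yes — every two-step R-path is closed by a direct edge.
So R is an equivalence relation.

Yes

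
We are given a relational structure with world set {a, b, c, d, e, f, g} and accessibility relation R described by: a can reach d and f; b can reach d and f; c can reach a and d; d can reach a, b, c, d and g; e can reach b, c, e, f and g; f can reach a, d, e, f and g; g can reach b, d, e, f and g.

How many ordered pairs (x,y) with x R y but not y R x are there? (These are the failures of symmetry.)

6

Enumerating: (b,f), (c,a), (e,b), (e,c), (f,d), (g,b).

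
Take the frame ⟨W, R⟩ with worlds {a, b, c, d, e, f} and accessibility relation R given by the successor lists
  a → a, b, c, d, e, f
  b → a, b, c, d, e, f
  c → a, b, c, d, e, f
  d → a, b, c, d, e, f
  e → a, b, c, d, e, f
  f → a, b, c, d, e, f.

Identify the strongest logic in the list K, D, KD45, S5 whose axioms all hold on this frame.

S5

Serial (axiom D): yes — every world has a successor (e.g. a R a).
Euclidean (axiom 5): yes — any two successors of a common world are R-related.
Transitive (axiom 4): yes — every two-step R-path is closed by a direct edge.
Reflexive (axiom T): yes — every world is R-related to itself.
So F validates K, D, KD45, S5. The strongest is S5.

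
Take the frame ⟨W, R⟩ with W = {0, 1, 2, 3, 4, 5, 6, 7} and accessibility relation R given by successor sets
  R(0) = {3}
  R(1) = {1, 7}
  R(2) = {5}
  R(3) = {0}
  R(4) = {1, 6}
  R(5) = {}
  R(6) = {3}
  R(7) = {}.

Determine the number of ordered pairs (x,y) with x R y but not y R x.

Enumerating: (1,7), (2,5), (4,1), (4,6), (6,3).

5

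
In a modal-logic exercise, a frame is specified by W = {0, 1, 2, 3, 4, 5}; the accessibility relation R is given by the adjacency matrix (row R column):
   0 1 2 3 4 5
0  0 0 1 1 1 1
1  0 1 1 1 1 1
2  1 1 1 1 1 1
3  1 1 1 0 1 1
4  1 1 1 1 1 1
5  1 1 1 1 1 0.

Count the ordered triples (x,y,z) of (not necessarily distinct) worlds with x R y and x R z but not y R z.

22

Enumerating: (0,3,3), (0,5,5), (1,3,3), (1,5,5), (2,0,0), (2,0,1), (2,1,0), (2,3,3), (2,5,5), (3,0,0), (3,0,1), (3,1,0), … and 10 more.
Total: 22.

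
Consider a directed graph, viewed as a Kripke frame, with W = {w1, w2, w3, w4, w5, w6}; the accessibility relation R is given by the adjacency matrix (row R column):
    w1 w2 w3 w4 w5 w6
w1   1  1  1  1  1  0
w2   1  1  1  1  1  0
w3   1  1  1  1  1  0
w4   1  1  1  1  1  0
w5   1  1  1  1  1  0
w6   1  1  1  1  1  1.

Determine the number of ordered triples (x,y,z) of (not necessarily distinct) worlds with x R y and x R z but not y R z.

5

Enumerating: (w6,w1,w6), (w6,w2,w6), (w6,w3,w6), (w6,w4,w6), (w6,w5,w6).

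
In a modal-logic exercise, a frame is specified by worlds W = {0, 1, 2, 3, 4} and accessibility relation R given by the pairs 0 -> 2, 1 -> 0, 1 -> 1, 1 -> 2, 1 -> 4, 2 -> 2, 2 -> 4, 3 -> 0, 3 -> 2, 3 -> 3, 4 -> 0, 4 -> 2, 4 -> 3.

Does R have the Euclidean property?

Euclidean: no — 1 R 0 and 1 R 4, but not 0 R 4.

No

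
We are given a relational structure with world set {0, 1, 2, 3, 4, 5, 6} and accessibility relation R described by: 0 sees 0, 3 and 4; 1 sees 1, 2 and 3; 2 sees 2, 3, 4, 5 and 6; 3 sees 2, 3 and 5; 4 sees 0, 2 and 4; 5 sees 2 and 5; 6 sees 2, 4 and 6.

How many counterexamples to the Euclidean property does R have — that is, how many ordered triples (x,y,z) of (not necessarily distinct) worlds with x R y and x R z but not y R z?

19

Enumerating: (0,3,0), (0,3,4), (0,4,3), (1,2,1), (1,3,1), (2,3,4), (2,3,6), (2,4,3), (2,4,5), (2,4,6), (2,5,3), (2,5,4), … and 7 more.
Total: 19.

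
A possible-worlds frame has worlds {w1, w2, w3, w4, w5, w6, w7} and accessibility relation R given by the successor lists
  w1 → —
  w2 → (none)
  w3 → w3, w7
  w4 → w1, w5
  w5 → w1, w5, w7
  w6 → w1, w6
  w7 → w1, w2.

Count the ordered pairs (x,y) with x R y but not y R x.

Enumerating: (w3,w7), (w4,w1), (w4,w5), (w5,w1), (w5,w7), (w6,w1), (w7,w1), (w7,w2).

8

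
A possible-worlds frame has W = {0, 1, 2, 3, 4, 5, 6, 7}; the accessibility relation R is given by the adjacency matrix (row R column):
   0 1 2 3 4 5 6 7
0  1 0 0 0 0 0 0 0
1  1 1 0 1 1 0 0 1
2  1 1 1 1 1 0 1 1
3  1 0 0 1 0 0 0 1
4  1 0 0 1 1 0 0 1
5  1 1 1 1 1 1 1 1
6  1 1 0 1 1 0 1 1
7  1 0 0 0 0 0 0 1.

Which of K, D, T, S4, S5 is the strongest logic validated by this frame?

S4

Serial (axiom D): yes — every world has a successor (e.g. 0 R 0).
Reflexive (axiom T): yes — every world is R-related to itself.
Transitive (axiom 4): yes — every two-step R-path is closed by a direct edge.
Euclidean (axiom 5): no — 1 R 0 and 1 R 3, but not 0 R 3.
So F validates K, D, T, S4; S5 would additionally require R to be Euclidean. The strongest is S4.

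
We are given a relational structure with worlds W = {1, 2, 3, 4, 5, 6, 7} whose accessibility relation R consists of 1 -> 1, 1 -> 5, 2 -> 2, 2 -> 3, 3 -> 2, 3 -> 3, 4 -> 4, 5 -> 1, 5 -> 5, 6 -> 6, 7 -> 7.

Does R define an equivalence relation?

Yes

Reflexive: yes — every world is R-related to itself.
Symmetric: yes — every pair in R has its reverse in R.
Transitive: yes — every two-step R-path is closed by a direct edge.
So R is an equivalence relation.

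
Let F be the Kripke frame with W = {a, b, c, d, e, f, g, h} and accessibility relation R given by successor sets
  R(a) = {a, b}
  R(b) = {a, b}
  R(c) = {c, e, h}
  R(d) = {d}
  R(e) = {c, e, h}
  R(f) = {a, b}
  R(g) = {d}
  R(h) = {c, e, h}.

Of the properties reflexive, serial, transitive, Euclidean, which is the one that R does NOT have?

Reflexive: no — f is not related to itself.
Serial: yes — every world has a successor (e.g. a R a).
Transitive: yes — every two-step R-path is closed by a direct edge.
Euclidean: yes — any two successors of a common world are R-related.
Only reflexive fails.

reflexive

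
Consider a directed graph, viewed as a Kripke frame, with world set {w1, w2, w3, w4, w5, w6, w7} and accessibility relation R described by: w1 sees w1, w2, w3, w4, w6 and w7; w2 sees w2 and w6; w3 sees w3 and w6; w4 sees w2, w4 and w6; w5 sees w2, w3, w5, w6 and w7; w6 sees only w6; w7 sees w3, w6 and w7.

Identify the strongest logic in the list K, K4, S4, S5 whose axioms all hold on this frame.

Transitive (axiom 4): yes — every two-step R-path is closed by a direct edge.
Reflexive (axiom T): yes — every world is R-related to itself.
Euclidean (axiom 5): no — w1 R w2 and w1 R w3, but not w2 R w3.
So F validates K, K4, S4; S5 would additionally require R to be Euclidean. The strongest is S4.

S4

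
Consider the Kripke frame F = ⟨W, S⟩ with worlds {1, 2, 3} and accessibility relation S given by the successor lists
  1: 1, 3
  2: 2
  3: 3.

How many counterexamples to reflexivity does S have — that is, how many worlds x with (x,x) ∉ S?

S is reflexive; there are no such worlds.

0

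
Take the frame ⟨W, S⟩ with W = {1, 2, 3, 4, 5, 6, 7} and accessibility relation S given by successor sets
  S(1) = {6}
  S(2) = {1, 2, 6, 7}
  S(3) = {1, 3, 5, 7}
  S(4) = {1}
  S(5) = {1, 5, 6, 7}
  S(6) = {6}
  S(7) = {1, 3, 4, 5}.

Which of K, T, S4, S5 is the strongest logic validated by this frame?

K

Reflexive (axiom T): no — 1 is not related to itself.
Transitive (axiom 4): no — 2 S 7 and 7 S 3, but not 2 S 3.
Euclidean (axiom 5): no — 2 S 1 and 2 S 7, but not 1 S 7.
So F validates K; T would additionally require S to be reflexive. The strongest is K.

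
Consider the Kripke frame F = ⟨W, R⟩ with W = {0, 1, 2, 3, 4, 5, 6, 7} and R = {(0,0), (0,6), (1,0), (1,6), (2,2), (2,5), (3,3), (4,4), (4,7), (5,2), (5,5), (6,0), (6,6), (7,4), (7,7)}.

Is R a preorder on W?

Reflexive: no — 1 is not related to itself.
Transitive: yes — every two-step R-path is closed by a direct edge.
So R is not a preorder.

No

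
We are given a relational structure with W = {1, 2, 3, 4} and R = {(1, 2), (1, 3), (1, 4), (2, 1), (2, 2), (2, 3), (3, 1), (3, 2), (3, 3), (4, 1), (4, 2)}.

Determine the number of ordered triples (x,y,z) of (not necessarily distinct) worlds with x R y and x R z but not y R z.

7

Enumerating: (1,2,4), (1,3,4), (1,4,3), (1,4,4), (2,1,1), (3,1,1), (4,1,1).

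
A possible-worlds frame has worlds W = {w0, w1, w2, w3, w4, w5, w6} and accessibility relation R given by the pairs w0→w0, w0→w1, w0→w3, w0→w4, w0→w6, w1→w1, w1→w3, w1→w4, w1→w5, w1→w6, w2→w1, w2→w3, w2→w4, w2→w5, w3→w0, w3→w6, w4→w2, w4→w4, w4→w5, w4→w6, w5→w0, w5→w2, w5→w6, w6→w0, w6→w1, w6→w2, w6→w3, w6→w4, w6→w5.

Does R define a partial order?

Reflexive: no — w2 is not related to itself.
Transitive: no — w0 R w1 and w1 R w5, but not w0 R w5.
Antisymmetric: no — w0 R w3 and w3 R w0 with w0 ≠ w3.
So R is not a partial order.

No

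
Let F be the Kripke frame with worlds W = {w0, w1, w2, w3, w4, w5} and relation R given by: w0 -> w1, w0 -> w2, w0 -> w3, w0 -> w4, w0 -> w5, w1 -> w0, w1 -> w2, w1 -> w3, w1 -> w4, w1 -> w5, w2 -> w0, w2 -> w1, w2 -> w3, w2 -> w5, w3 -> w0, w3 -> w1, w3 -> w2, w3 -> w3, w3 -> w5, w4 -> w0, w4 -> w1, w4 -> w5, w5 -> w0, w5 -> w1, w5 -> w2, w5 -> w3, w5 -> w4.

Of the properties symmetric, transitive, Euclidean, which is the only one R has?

Symmetric: yes — every pair in R has its reverse in R.
Transitive: no — w2 R w0 and w0 R w4, but not w2 R w4.
Euclidean: no — w0 R w2 and w0 R w4, but not w2 R w4.
Only symmetric holds.

symmetric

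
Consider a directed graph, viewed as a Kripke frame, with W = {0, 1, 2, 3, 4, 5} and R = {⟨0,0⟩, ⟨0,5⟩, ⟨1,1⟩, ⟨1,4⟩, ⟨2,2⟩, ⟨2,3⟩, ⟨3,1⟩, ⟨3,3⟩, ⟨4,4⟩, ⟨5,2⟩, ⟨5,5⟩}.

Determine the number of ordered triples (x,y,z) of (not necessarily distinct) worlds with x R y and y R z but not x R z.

4

Enumerating: (0,5,2), (2,3,1), (3,1,4), (5,2,3).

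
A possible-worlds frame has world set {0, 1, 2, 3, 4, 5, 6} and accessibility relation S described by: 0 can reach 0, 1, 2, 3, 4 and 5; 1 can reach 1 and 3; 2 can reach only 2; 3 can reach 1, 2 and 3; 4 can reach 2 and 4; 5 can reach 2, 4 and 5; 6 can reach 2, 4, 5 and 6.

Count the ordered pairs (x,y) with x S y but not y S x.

Enumerating: (0,1), (0,2), (0,3), (0,4), (0,5), (3,2), (4,2), (5,2), (5,4), (6,2), (6,4), (6,5).

12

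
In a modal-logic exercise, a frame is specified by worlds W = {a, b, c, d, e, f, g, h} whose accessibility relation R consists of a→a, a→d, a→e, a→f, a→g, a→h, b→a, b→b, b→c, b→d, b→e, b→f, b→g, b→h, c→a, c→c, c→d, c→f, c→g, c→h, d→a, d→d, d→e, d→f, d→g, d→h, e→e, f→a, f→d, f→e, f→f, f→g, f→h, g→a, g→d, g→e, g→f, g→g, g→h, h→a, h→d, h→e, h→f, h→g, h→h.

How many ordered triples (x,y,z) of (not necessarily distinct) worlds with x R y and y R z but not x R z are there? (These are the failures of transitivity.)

Enumerating: (c,a,e), (c,d,e), (c,f,e), (c,g,e), (c,h,e).

5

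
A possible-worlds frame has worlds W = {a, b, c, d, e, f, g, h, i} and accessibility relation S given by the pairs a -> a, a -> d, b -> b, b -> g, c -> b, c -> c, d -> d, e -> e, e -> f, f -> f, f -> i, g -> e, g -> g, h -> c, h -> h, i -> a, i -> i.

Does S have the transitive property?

No

Transitive: no — b S g and g S e, but not b S e.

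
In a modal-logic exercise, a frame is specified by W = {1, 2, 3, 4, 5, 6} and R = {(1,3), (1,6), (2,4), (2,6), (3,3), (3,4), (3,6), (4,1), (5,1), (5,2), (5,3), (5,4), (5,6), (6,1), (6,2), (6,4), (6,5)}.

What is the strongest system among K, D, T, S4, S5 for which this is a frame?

Serial (axiom D): yes — every world has a successor (e.g. 1 R 3).
Reflexive (axiom T): no — 1 is not related to itself.
Transitive (axiom 4): no — 1 R 3 and 3 R 4, but not 1 R 4.
Euclidean (axiom 5): no — 1 R 6 and 1 R 3, but not 6 R 3.
So F validates K, D; T would additionally require R to be reflexive. The strongest is D.

D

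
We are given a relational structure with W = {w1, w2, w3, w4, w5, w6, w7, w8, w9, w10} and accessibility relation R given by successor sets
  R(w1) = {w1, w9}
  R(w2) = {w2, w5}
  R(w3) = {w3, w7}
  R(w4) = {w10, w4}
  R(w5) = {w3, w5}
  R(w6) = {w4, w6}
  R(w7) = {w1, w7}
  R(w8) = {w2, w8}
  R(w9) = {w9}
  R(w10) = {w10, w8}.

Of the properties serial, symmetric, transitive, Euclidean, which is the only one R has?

Serial: yes — every world has a successor (e.g. w1 R w1).
Symmetric: no — w1 R w9 but not w9 R w1.
Transitive: no — w10 R w8 and w8 R w2, but not w10 R w2.
Euclidean: no — w1 R w9 and w1 R w1, but not w9 R w1.
Only serial holds.

serial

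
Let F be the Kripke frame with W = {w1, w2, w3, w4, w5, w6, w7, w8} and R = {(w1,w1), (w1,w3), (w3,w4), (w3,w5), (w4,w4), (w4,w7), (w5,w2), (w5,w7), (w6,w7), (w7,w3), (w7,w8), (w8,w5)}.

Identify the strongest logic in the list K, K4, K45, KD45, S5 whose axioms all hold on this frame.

Transitive (axiom 4): no — w1 R w3 and w3 R w4, but not w1 R w4.
Euclidean (axiom 5): no — w3 R w4 and w3 R w5, but not w4 R w5.
Serial (axiom D): no — w2 has no R-successor.
Reflexive (axiom T): no — w2 is not related to itself.
So F validates K; K4 would additionally require R to be transitive. The strongest is K.

K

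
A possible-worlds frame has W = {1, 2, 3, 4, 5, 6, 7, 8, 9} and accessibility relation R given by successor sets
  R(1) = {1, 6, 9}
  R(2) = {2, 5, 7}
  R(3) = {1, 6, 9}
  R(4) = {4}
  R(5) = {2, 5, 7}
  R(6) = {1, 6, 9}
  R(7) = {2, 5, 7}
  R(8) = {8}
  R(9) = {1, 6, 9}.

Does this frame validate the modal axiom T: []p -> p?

By correspondence theory, T is valid on a frame iff R is reflexive.
Reflexive: no — 3 is not related to itself.

No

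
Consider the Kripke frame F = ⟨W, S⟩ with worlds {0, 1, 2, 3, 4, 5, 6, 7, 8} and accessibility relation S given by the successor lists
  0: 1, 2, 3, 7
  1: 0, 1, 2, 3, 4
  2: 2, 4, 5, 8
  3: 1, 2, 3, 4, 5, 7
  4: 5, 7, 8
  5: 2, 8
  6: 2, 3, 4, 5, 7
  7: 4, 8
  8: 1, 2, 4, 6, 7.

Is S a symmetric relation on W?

No

Symmetric: no — 0 S 2 but not 2 S 0.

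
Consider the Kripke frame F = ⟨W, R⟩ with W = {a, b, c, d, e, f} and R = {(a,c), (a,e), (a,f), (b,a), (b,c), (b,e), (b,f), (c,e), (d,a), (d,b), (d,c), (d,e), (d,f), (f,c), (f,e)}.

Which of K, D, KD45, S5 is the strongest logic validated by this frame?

K

Serial (axiom D): no — e has no R-successor.
Euclidean (axiom 5): no — a R c and a R f, but not c R f.
Transitive (axiom 4): yes — every two-step R-path is closed by a direct edge.
Reflexive (axiom T): no — a is not related to itself.
So F validates K; D would additionally require R to be serial. The strongest is K.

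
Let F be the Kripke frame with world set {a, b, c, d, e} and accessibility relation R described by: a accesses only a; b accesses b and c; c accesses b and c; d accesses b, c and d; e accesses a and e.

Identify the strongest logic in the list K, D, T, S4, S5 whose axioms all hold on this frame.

Serial (axiom D): yes — every world has a successor (e.g. a R a).
Reflexive (axiom T): yes — every world is R-related to itself.
Transitive (axiom 4): yes — every two-step R-path is closed by a direct edge.
Euclidean (axiom 5): no — d R b and d R d, but not b R d.
So F validates K, D, T, S4; S5 would additionally require R to be Euclidean. The strongest is S4.

S4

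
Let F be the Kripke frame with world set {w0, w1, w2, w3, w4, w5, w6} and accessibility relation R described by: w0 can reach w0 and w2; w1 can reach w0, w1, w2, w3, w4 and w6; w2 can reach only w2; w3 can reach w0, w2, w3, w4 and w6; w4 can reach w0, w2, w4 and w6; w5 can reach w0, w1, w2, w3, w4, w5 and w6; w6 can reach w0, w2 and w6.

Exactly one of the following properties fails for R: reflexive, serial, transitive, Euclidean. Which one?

Reflexive: yes — every world is R-related to itself.
Serial: yes — every world has a successor (e.g. w0 R w0).
Transitive: yes — every two-step R-path is closed by a direct edge.
Euclidean: no — w1 R w0 and w1 R w3, but not w0 R w3.
Only Euclidean fails.

Euclidean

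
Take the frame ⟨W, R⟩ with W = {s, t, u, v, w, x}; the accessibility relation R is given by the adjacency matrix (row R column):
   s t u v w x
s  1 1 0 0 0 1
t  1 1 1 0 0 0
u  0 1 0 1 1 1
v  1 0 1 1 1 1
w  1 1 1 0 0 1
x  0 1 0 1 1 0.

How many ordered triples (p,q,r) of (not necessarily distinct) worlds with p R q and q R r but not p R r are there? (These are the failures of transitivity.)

29

Enumerating: (s,t,u), (s,x,v), (s,x,w), (t,s,x), (t,u,v), (t,u,w), (t,u,x), (u,t,s), (u,t,u), (u,v,s), (u,v,u), (u,w,s), … and 17 more.
Total: 29.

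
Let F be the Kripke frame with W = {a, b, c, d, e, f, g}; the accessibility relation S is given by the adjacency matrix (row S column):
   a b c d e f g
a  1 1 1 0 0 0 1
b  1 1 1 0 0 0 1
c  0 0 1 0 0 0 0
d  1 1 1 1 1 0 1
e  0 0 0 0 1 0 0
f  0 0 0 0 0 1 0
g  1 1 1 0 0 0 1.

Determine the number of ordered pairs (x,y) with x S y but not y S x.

Enumerating: (a,c), (b,c), (d,a), (d,b), (d,c), (d,e), (d,g), (g,c).

8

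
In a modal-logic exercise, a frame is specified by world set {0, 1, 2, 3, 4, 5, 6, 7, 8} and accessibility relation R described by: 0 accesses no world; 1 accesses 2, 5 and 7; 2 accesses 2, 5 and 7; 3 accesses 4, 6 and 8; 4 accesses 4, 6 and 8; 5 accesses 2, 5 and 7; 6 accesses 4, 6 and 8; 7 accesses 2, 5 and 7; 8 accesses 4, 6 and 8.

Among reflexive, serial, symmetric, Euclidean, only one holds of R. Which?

Reflexive: no — 0 is not related to itself.
Serial: no — 0 has no R-successor.
Symmetric: no — 1 R 2 but not 2 R 1.
Euclidean: yes — any two successors of a common world are R-related.
Only Euclidean holds.

Euclidean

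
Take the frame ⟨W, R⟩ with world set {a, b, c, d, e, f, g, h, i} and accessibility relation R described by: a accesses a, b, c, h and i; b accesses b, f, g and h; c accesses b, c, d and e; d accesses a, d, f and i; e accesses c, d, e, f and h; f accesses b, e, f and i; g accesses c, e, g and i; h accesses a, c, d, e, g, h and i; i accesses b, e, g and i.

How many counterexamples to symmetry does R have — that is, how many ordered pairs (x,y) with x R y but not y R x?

Enumerating: (a,b), (a,c), (a,i), (b,g), (b,h), (c,b), (c,d), (d,a), (d,f), (d,i), (e,d), (f,i), … and 8 more.
Total: 20.

20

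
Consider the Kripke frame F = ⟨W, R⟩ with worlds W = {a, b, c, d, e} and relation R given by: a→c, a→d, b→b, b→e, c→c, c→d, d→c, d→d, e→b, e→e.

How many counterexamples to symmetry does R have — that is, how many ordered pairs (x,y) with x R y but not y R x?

2

Enumerating: (a,c), (a,d).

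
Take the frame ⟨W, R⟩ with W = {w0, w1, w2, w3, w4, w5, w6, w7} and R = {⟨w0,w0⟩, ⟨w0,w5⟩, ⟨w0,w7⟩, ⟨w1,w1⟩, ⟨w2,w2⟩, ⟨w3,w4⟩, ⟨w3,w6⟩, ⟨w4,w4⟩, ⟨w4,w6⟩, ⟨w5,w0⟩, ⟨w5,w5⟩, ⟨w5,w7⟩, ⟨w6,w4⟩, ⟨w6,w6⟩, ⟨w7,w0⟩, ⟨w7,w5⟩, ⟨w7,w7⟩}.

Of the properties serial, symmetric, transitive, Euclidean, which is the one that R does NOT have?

symmetric

Serial: yes — every world has a successor (e.g. w0 R w0).
Symmetric: no — w3 R w4 but not w4 R w3.
Transitive: yes — every two-step R-path is closed by a direct edge.
Euclidean: yes — any two successors of a common world are R-related.
Only symmetric fails.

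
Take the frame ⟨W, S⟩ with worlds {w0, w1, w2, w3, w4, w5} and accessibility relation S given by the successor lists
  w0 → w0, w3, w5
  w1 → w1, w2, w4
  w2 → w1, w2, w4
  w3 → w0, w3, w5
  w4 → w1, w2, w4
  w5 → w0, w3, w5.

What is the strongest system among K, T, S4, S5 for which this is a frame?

Reflexive (axiom T): yes — every world is S-related to itself.
Transitive (axiom 4): yes — every two-step S-path is closed by a direct edge.
Euclidean (axiom 5): yes — any two successors of a common world are S-related.
So F validates K, T, S4, S5. The strongest is S5.

S5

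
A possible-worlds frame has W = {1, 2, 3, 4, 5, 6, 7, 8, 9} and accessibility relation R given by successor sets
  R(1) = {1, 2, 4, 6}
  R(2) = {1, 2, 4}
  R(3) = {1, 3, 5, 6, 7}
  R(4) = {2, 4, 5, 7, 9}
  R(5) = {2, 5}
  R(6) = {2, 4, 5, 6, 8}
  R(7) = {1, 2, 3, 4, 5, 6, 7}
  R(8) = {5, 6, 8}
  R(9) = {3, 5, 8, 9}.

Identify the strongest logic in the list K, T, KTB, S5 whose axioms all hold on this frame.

Reflexive (axiom T): yes — every world is R-related to itself.
Symmetric (axiom B): no — 1 R 4 but not 4 R 1.
Euclidean (axiom 5): no — 1 R 2 and 1 R 6, but not 2 R 6.
So F validates K, T; KTB would additionally require R to be symmetric. The strongest is T.

T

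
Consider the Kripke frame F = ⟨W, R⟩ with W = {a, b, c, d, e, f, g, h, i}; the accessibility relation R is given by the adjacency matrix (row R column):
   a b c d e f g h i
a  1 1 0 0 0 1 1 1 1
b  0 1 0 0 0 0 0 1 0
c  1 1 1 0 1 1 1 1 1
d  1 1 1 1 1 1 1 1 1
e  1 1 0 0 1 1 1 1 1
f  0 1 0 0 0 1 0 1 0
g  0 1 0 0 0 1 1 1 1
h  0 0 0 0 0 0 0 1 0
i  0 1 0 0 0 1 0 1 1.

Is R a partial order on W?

Yes

Reflexive: yes — every world is R-related to itself.
Transitive: yes — every two-step R-path is closed by a direct edge.
Antisymmetric: yes — no distinct pair is related both ways.
So R is a partial order.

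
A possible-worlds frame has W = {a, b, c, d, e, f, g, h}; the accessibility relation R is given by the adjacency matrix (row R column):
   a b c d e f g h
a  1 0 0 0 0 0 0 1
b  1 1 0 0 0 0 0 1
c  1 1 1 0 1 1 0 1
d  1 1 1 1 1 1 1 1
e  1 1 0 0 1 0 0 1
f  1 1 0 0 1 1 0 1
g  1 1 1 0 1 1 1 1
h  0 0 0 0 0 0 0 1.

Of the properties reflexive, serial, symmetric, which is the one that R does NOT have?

Reflexive: yes — every world is R-related to itself.
Serial: yes — every world has a successor (e.g. a R a).
Symmetric: no — a R h but not h R a.
Only symmetric fails.

symmetric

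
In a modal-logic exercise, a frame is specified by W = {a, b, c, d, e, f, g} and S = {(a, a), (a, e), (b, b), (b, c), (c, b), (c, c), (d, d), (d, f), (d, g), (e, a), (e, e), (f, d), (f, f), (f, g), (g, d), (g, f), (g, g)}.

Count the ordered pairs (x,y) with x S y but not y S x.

S is symmetric; there are no such tuples.

0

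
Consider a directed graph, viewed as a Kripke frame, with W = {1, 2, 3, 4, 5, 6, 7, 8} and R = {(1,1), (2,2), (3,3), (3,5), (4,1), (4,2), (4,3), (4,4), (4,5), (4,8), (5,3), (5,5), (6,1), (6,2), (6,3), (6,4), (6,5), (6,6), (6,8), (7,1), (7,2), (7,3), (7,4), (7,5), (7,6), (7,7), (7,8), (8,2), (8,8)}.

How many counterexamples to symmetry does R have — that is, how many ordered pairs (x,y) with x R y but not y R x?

Enumerating: (4,1), (4,2), (4,3), (4,5), (4,8), (6,1), (6,2), (6,3), (6,4), (6,5), (6,8), (7,1), … and 7 more.
Total: 19.

19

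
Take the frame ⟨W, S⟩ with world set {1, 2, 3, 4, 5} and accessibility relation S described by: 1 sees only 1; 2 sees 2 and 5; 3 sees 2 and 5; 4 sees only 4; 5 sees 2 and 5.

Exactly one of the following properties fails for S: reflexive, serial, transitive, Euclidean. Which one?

Reflexive: no — 3 is not related to itself.
Serial: yes — every world has a successor (e.g. 1 S 1).
Transitive: yes — every two-step S-path is closed by a direct edge.
Euclidean: yes — any two successors of a common world are S-related.
Only reflexive fails.

reflexive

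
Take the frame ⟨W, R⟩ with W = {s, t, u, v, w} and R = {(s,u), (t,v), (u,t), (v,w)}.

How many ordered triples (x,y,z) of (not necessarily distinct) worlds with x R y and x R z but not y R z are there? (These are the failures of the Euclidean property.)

4

Enumerating: (s,u,u), (t,v,v), (u,t,t), (v,w,w).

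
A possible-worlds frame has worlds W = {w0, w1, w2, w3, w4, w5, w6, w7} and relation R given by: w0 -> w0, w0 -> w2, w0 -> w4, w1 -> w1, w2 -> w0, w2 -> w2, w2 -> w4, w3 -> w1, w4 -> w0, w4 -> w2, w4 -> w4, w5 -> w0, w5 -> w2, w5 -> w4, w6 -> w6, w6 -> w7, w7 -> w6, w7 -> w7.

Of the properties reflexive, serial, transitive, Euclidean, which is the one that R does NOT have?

Reflexive: no — w3 is not related to itself.
Serial: yes — every world has a successor (e.g. w0 R w0).
Transitive: yes — every two-step R-path is closed by a direct edge.
Euclidean: yes — any two successors of a common world are R-related.
Only reflexive fails.

reflexive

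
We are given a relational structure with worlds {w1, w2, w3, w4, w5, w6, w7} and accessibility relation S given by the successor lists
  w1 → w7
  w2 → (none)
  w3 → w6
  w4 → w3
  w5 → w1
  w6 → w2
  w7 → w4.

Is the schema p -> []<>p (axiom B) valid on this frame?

The schema B characterises exactly the symmetric frames.
Symmetric: no — w1 S w7 but not w7 S w1.

No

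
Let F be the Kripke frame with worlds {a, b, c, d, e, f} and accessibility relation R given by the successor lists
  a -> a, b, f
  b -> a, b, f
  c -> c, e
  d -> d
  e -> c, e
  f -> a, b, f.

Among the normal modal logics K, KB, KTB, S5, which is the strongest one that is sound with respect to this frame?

Symmetric (axiom B): yes — every pair in R has its reverse in R.
Reflexive (axiom T): yes — every world is R-related to itself.
Euclidean (axiom 5): yes — any two successors of a common world are R-related.
So F validates K, KB, KTB, S5. The strongest is S5.

S5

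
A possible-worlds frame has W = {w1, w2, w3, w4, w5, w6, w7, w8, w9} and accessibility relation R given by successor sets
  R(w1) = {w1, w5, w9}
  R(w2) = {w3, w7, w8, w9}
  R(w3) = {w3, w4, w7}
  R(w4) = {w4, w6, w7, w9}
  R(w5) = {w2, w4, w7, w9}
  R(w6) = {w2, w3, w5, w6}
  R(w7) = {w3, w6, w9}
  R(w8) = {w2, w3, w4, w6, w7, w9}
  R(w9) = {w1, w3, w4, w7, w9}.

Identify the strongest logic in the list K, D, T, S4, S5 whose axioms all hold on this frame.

D

Serial (axiom D): yes — every world has a successor (e.g. w1 R w1).
Reflexive (axiom T): no — w2 is not related to itself.
Transitive (axiom 4): no — w1 R w5 and w5 R w2, but not w1 R w2.
Euclidean (axiom 5): no — w1 R w9 and w1 R w5, but not w9 R w5.
So F validates K, D; T would additionally require R to be reflexive. The strongest is D.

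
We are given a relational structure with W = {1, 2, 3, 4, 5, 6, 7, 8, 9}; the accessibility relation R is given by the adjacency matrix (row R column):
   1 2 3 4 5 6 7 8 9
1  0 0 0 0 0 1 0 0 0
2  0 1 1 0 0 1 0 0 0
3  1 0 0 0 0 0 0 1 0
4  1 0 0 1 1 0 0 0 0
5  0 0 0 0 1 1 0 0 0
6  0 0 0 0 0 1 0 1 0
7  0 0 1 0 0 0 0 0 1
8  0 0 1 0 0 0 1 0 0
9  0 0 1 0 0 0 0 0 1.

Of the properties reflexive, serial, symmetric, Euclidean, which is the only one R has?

serial

Reflexive: no — 1 is not related to itself.
Serial: yes — every world has a successor (e.g. 1 R 6).
Symmetric: no — 1 R 6 but not 6 R 1.
Euclidean: no — 2 R 3 and 2 R 6, but not 3 R 6.
Only serial holds.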